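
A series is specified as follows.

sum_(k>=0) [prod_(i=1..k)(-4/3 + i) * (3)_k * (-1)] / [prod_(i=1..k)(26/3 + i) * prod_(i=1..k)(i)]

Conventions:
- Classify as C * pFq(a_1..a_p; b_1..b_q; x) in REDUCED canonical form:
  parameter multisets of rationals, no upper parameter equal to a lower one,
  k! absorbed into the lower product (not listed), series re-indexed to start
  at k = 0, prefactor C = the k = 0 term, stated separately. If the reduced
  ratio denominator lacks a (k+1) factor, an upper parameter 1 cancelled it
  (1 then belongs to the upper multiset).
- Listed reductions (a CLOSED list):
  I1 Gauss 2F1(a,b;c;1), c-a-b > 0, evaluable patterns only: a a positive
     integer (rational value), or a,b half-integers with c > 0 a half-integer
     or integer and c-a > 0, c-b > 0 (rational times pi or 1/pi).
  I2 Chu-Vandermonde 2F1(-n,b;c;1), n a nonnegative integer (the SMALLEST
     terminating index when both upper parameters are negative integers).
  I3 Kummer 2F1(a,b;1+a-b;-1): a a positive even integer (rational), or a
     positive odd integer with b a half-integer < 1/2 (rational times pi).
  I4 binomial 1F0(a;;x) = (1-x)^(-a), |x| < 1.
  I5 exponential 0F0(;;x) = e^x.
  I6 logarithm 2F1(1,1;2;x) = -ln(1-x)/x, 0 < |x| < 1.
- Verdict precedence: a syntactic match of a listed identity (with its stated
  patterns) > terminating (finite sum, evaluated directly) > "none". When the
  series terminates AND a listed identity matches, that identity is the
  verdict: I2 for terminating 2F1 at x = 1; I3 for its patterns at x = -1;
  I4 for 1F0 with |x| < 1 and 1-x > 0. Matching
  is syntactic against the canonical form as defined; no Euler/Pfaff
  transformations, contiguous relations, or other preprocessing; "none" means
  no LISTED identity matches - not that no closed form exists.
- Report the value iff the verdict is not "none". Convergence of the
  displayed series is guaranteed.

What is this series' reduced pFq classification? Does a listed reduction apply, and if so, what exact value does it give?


At argument 1: a 2F1 with upper {-1/3, 3}, lower {29/3}, scaled by C = -1. Verdict at x = 1: Gauss's theorem (I1) matches (x = 1: the Gamma ratio telescopes since c-a-b = 7 > 0 and a = 3 in Z>0). Hence: -1495/1701.

The tell: x = 1 and the lower running product (C = -1, x = 1) is a rising factorial.
Step ratio: r(k) = 1 * (k-1/3) (k+3) / [(k+29/3) (k+1)] - poly over poly, x = 1 from leading terms; C = -1 at k = 0.


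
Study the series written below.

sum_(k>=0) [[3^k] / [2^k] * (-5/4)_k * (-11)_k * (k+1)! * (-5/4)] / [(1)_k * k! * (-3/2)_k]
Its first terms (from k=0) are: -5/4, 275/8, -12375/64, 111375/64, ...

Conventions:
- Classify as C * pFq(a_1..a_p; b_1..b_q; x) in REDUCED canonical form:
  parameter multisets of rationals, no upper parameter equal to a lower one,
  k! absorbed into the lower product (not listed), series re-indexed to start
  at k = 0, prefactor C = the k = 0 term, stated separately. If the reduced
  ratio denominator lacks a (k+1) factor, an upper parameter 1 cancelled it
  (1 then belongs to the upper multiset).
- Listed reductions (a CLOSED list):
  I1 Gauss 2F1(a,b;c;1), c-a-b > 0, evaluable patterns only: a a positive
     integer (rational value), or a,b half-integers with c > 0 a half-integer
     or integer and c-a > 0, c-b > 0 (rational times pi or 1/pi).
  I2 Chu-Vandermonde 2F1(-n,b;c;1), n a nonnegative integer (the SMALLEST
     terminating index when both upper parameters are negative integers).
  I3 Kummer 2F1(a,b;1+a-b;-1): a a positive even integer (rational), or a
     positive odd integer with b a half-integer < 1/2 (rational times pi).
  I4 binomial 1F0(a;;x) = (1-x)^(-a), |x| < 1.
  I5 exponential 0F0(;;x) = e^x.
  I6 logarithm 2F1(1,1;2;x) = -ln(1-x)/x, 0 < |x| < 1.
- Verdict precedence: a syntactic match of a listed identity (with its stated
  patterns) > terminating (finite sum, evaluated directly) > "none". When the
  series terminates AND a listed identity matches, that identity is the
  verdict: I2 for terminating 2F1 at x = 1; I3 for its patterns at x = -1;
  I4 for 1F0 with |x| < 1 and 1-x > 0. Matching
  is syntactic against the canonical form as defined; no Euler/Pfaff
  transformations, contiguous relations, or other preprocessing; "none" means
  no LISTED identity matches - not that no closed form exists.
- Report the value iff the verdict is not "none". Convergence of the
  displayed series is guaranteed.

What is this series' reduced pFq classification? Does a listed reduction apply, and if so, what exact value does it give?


The series (x = 3/2) is 3F2: upper {-11, -5/4, 2}, lower {-3/2, 1}, prefactor -5/4. Verdict: terminating. With -11 upstairs the series is a 12-term polynomial sum; evaluated term by term. Its exact value is 19505800235/463470592.

Key observation: t_0 being -5/4, the two k-th powers (prefactor -5/4) combine into one argument.
Term ratio: r(k) = (3/2) * (k-11) (k-5/4) (k+2) / [(k-3/2) (k+1) (k+1)] ; factor over Q: parameters, x = (3/2), and C = -5/4.


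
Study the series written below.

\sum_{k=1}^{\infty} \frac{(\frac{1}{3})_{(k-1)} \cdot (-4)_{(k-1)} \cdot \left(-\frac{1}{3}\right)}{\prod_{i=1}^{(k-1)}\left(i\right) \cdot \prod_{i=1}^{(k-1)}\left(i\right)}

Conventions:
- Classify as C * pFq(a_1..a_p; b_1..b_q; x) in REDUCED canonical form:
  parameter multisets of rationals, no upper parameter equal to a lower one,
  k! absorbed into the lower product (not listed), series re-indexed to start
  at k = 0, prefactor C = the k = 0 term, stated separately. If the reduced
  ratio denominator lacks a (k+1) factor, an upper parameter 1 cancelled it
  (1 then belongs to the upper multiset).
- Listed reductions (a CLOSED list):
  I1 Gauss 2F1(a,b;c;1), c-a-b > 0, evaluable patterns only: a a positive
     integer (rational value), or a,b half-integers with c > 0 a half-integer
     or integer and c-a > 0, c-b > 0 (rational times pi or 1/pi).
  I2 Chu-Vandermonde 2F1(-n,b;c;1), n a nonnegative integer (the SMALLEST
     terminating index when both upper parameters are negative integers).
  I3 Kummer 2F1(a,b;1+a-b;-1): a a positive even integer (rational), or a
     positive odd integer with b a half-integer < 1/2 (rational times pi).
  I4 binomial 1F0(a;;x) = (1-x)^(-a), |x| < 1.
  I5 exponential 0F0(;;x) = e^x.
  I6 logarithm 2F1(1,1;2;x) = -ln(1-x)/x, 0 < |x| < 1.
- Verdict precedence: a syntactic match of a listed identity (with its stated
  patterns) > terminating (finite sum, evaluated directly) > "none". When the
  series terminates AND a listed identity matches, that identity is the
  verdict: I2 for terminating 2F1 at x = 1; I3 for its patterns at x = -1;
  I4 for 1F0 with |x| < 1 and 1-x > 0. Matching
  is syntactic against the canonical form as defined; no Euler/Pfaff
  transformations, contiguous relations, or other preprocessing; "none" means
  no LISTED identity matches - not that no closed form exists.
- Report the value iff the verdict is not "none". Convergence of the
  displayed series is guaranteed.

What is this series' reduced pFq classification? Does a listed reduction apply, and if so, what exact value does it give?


Canonical form: C = -\frac{1}{3} times 2F1 with upper {-4, \frac{1}{3}}, lower {1}, x = 1. Verdict: Vandermonde's identity (I2) fires (terminating 2F1 at x = 1 with n = 4, b = 1/3, c = 1). Hence: -\frac{110}{729}.

The tell: with t_0 = -\frac{1}{3}, the product of the first k integers (C = -1/3, x = 1) is k!.
Consecutive-term ratio: r(k) = 1 * (k-4) (k+\frac{1}{3}) / [(k+1) (k+1)] - poly over poly, x = 1 from leading terms; C = -\frac{1}{3} at k = 0.


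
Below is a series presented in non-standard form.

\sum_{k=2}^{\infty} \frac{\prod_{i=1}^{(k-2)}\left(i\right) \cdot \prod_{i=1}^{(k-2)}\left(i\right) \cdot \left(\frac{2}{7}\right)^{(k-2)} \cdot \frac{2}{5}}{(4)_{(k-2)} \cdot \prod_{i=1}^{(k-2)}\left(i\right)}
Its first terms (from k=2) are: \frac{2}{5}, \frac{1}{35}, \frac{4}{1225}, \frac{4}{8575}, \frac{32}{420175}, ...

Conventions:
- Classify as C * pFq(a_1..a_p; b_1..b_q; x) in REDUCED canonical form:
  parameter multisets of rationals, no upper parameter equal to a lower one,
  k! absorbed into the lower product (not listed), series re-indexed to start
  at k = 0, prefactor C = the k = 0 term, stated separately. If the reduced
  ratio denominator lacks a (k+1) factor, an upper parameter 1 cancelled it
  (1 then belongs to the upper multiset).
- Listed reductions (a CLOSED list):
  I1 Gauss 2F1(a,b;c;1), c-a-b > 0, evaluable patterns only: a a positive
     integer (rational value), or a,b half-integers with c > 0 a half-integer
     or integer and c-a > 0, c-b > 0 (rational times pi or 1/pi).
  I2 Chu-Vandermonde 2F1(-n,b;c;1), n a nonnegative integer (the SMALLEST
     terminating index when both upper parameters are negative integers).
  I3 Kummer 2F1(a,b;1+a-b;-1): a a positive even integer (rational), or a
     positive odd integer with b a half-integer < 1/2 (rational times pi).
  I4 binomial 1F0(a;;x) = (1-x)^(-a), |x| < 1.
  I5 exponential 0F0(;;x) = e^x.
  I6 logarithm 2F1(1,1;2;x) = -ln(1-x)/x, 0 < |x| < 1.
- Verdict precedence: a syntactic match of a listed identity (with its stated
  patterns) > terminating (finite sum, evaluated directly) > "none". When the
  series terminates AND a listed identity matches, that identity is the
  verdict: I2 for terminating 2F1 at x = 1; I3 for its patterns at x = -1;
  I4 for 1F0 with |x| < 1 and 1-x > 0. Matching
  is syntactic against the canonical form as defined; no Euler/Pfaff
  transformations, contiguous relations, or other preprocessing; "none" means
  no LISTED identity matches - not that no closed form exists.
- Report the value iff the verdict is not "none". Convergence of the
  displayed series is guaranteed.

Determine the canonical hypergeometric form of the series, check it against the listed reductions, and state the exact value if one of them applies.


The series (x = \frac{2}{7}) is 2F1: upper {1, 1}, lower {4}, prefactor \frac{2}{5}. Verdict: none - at argument \frac{2}{7} the multisets {1, 1} ; {4} match no listed identity.

Key step: from the first term \frac{2}{5}: the product of the first k integers (C = 2/5) is k!.
Term ratio: r(k) = \frac{2}{7} * (k+1) (k+1) / [(k+4) (k+1)] - rational in k. x = \frac{2}{7}; t_0 = \frac{2}{5}; negate the roots.


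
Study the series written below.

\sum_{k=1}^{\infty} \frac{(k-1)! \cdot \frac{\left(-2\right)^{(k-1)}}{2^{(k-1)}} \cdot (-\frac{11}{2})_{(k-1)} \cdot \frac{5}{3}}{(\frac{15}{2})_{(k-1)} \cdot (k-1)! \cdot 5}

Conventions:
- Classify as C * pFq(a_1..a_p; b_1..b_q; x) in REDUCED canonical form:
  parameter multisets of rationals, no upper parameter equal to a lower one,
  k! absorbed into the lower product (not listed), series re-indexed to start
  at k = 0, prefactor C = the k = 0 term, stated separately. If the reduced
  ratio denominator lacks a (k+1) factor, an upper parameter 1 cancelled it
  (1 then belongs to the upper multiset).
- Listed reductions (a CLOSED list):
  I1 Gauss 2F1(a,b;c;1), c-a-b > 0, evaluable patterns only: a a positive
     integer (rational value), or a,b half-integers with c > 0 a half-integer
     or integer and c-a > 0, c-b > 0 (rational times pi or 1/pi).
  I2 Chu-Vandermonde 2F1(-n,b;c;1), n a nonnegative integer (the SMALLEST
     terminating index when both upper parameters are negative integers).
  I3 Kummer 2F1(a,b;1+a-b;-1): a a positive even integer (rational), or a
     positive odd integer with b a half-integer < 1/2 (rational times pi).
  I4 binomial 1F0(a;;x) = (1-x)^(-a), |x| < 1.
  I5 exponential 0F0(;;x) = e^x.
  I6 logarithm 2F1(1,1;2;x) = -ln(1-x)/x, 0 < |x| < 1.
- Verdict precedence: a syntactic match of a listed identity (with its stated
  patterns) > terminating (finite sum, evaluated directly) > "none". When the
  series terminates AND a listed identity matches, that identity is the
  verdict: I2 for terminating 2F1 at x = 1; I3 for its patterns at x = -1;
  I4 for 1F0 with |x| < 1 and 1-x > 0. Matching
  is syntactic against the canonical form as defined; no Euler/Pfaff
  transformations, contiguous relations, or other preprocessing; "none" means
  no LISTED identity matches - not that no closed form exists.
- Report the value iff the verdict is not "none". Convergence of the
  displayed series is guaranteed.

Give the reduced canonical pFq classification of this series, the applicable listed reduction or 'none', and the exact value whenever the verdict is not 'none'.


Canonical form: C = \frac{1}{3} times 2F1 with upper {-\frac{11}{2}, 1}, lower {\frac{15}{2}}, x = -1. Verdict: this is the Kummer evaluation I3 (x = -1; c = \frac{15}{2} equals 1+a-b for upper {-\frac{11}{2}, 1}: listed pattern). Value: \frac{1001}{4096} \cdot \pi.

First insight: t_0 = \frac{1}{3} here, and the constant factors (C = 1/3, x = -1) combine into one prefactor.
Term ratio: r(k) = -1 * (k-\frac{11}{2}) (k+1) / [(k+\frac{15}{2}) (k+1)] - poly over poly, x = -1 from leading terms; C = \frac{1}{3} at k = 0.


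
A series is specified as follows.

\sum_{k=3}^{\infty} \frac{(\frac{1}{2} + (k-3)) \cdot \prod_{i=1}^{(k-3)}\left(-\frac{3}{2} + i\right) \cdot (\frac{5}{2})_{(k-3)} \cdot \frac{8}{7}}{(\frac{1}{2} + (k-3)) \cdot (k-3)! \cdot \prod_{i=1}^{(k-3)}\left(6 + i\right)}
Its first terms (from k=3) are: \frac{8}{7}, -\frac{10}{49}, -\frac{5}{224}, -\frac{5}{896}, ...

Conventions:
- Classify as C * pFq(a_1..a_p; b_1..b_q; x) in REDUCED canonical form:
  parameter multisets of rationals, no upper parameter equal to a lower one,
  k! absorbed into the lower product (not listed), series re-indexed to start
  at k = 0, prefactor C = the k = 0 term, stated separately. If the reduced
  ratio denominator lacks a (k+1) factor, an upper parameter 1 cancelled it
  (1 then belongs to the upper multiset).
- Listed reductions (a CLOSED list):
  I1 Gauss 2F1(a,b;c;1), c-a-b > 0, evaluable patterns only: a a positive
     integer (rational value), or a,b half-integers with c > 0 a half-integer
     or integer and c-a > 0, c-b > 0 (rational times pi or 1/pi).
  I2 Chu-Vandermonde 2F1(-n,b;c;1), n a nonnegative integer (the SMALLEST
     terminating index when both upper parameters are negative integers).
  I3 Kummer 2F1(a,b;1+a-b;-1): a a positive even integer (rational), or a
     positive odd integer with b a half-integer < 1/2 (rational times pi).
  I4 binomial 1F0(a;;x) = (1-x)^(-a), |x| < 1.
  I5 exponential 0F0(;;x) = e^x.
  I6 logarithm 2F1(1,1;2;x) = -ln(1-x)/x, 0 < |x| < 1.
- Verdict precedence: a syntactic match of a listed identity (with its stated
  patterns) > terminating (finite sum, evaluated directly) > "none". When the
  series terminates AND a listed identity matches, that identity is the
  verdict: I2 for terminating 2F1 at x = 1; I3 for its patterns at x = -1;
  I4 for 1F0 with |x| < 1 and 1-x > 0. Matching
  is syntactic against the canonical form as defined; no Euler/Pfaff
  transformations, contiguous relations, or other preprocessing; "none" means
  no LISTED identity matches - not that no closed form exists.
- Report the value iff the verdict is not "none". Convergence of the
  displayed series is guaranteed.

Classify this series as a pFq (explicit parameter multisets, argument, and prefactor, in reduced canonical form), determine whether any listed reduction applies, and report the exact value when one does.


x = 1 here; the reduced form reads 2F1, upper {-\frac{1}{2}, \frac{5}{2}}, lower {7}, C = \frac{8}{7}. Verdict: Gauss's theorem I1 (half-integer case) matches (x = 1; upper {-\frac{1}{2}, \frac{5}{2}} half-integers, c = 7 in the evaluable pattern). Its exact value is \frac{2097152}{735735} / \pi.

Key observation: with t_0 = \frac{8}{7}, the lower running product (C = 8/7, x = 1) is a rising factorial.
Ratio: r(k) = 1 * (k-\frac{1}{2}) (k+\frac{5}{2}) / [(k+7) (k+1)] - poly over poly, x = 1 from leading terms; C = \frac{8}{7} at k = 0.


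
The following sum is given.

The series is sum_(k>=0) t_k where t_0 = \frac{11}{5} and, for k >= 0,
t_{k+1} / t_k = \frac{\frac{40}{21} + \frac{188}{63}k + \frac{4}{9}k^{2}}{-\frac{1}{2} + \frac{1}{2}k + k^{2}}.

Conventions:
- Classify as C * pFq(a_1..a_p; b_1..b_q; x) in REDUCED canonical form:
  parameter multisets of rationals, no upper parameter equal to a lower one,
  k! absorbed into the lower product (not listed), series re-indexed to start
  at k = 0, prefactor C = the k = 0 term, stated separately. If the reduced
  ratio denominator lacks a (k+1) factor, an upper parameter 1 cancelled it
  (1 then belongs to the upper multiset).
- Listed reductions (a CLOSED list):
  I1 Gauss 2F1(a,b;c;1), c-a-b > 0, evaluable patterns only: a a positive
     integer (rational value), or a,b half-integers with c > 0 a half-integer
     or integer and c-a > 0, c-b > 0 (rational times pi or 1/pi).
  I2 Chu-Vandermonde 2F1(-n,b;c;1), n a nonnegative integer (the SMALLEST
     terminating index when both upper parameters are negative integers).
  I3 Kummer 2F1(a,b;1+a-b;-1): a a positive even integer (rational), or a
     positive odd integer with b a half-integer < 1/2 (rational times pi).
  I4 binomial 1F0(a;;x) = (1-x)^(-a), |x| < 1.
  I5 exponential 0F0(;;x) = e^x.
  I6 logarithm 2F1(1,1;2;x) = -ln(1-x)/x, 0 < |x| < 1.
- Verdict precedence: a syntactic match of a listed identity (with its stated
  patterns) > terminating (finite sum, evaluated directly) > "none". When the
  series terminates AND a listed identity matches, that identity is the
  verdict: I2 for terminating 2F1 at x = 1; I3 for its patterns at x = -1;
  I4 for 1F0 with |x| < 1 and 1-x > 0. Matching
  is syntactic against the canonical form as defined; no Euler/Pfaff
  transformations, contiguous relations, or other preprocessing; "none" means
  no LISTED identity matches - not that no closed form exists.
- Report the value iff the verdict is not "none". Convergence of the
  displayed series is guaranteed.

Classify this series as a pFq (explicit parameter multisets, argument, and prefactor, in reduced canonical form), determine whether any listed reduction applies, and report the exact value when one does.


This is \frac{11}{5} * 2F1(\frac{5}{7}, 6; -\frac{1}{2}; \frac{4}{9}) in reduced canonical form. Verdict: none. Every listed pattern misses the 2F1 form at \frac{4}{9}, upper {\frac{5}{7}, 6}.

Key observation: t_0 being \frac{11}{5}, roots of the ratio polynomials (prefactor 11/5) are the negated parameters.
Step ratio: r(k) = \frac{4}{9} * (k+\frac{5}{7}) (k+6) / [(k-\frac{1}{2}) (k+1)] - poly over poly, x = \frac{4}{9} from leading terms; C = \frac{11}{5} at k = 0.


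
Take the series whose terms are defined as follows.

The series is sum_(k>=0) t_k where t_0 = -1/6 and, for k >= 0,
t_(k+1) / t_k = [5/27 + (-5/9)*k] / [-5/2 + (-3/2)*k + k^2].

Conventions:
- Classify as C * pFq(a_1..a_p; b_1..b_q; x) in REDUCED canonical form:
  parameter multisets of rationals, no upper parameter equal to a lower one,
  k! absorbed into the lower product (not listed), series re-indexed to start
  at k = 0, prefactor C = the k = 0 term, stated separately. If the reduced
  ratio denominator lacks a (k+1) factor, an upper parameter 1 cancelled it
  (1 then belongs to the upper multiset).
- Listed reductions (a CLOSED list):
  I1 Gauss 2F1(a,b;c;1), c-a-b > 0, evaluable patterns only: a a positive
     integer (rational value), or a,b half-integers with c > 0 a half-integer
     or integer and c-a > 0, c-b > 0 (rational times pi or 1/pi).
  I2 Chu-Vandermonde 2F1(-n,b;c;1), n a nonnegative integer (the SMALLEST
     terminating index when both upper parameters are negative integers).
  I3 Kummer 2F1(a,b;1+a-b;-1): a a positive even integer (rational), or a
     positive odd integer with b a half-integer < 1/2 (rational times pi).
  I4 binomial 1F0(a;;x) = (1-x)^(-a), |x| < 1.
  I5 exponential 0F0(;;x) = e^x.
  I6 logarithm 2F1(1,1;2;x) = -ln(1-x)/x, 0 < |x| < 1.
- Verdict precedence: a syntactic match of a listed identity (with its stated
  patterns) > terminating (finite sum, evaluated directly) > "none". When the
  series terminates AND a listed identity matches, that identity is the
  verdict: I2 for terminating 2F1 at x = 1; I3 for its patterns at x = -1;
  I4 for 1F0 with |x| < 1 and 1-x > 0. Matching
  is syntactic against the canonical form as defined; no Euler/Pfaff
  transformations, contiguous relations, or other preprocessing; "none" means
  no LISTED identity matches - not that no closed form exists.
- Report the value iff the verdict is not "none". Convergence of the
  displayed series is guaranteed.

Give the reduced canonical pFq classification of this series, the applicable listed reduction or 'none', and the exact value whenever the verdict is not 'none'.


At argument -5/9: a 1F1 with upper {-1/3}, lower {-5/2}, scaled by C = -1/6. Verdict: none - this 1F1 at x = -5/9 matches no listed pattern, and upper {-1/3} holds no stopper.

The tell: x = (-5/9) and factor the ratio over Q (C = -1/6, x = -5/9): negated roots = parameters.
Step ratio: r(k) = (-5/9) * (k-1/3) / [(k-5/2) (k+1)] - poly over poly, x = (-5/9) from leading terms; C = -1/6 at k = 0.


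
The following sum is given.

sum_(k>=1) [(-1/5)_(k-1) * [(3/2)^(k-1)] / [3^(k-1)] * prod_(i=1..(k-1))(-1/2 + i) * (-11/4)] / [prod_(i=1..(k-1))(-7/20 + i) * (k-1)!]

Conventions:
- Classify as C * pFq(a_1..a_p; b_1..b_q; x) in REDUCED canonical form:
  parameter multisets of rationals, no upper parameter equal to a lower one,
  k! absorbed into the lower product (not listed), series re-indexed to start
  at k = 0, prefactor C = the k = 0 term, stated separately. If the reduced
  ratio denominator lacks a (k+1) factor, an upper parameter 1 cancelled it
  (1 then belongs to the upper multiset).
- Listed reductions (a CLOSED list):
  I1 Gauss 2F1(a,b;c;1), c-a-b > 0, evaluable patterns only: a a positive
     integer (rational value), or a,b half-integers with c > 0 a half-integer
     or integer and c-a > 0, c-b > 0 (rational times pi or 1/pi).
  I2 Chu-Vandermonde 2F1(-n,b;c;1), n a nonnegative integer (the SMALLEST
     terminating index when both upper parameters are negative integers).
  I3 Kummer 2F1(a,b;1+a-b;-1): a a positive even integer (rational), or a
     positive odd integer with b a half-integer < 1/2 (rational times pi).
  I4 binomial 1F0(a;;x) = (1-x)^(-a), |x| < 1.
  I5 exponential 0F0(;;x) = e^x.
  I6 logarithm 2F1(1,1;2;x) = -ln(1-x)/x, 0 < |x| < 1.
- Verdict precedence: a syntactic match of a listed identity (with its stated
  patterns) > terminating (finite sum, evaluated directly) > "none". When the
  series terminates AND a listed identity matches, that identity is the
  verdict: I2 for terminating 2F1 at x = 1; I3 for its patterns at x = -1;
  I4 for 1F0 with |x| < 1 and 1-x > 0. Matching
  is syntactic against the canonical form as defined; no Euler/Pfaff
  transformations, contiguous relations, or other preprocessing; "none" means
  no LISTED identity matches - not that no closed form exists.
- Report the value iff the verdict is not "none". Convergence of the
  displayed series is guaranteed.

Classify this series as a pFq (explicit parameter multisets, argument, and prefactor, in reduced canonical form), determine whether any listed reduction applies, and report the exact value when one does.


At argument 1/2: a 2F1 with upper {-1/5, 1/2}, lower {13/20}, scaled by C = -11/4. Verdict: none (x = 1/2): each listed identity misses the multisets {-1/5, 1/2} ; {13/20}.

Key step: from the first term -11/4: the two k-th powers (C = -11/4) combine into one argument.
Ratio: r(k) = (1/2) * (k-1/5) (k+1/2) / [(k+13/20) (k+1)] - poly over poly, x = (1/2) from leading terms; C = -11/4 at k = 0.


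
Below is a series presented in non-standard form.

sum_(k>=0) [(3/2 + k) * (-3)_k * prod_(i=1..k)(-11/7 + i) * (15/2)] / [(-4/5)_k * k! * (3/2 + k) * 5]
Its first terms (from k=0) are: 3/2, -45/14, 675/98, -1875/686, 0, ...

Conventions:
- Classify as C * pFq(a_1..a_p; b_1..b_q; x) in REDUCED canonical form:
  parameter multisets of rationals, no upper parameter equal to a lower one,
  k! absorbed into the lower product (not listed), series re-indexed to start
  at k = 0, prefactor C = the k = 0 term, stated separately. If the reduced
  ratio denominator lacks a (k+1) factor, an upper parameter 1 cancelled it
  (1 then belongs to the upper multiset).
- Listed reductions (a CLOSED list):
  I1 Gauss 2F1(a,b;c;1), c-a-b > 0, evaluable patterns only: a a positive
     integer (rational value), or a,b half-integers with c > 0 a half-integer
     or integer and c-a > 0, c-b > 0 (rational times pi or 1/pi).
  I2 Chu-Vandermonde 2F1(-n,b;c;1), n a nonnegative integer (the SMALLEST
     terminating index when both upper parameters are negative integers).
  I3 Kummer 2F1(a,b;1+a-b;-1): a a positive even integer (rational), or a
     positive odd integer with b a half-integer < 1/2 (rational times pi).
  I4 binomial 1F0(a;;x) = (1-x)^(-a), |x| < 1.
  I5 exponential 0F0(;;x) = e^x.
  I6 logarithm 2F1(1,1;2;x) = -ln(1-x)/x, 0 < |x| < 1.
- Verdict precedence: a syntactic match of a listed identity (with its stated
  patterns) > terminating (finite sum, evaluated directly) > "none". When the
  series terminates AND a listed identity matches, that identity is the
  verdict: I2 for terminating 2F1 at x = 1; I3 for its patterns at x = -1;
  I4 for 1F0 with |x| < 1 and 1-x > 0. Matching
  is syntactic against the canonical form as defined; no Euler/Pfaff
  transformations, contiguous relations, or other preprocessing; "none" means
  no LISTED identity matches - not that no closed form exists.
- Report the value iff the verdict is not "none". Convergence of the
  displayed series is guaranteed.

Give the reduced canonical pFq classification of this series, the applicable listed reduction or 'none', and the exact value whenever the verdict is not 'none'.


Prefactor 3/2, argument 1: 2F1 with upper {-3, -4/7} over lower {-4/5}. Verdict: Vandermonde's identity (I2) applies (terminating 2F1 at x = 1 with n = 3, b = -4/7, c = -4/5). Hence: 837/343.

The tell: x = 1 and the running product (C = 3/2) telescopes to a rising factorial.
Adjacent-term ratio: r(k) = 1 * (k-3) (k-4/7) / [(k-4/5) (k+1)] ; factor over Q: parameters, x = 1, and C = 3/2.


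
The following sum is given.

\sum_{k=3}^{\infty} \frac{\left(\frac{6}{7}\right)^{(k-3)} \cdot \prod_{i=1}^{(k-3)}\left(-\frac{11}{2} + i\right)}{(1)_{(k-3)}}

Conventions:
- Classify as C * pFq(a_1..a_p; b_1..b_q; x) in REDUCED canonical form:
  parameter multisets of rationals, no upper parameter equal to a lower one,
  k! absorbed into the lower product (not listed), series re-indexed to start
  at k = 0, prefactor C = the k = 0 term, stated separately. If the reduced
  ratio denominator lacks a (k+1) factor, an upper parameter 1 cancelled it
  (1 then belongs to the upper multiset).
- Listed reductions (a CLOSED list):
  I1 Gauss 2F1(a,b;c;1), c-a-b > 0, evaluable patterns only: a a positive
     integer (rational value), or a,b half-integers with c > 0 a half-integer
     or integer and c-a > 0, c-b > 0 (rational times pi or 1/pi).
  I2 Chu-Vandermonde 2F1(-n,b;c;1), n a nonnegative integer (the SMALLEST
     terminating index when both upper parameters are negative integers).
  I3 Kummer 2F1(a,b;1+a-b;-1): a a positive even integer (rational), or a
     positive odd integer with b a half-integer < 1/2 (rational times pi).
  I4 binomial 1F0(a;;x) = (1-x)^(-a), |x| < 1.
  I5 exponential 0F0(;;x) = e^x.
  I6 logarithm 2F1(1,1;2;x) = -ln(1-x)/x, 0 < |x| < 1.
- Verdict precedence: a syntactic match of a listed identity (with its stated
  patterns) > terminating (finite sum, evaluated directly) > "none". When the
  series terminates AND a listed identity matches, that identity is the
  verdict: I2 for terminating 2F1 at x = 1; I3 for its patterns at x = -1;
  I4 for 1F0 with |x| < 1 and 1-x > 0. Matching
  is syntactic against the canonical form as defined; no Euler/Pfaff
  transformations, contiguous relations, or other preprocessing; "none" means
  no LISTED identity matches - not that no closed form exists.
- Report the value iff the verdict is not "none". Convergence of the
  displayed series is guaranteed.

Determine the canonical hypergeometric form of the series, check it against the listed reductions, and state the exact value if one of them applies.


Prefactor 1, argument \frac{6}{7}: 1F0 with upper {-\frac{9}{2}} over lower {-}. Verdict: the binomial series (I4) applies (the 1F0 binomial series: exponent 9/2, x = \frac{6}{7}). Sum: \left(\frac{1}{7}\right)^{\frac{9}{2}}.

The tell: from the first term 1: (1)_k (prefactor 1) is k! itself.
Term ratio: r(k) = \frac{6}{7} * (k-\frac{9}{2}) / [(k+1)] - rational; roots negated = parameters, x = \frac{6}{7}, C = 1.


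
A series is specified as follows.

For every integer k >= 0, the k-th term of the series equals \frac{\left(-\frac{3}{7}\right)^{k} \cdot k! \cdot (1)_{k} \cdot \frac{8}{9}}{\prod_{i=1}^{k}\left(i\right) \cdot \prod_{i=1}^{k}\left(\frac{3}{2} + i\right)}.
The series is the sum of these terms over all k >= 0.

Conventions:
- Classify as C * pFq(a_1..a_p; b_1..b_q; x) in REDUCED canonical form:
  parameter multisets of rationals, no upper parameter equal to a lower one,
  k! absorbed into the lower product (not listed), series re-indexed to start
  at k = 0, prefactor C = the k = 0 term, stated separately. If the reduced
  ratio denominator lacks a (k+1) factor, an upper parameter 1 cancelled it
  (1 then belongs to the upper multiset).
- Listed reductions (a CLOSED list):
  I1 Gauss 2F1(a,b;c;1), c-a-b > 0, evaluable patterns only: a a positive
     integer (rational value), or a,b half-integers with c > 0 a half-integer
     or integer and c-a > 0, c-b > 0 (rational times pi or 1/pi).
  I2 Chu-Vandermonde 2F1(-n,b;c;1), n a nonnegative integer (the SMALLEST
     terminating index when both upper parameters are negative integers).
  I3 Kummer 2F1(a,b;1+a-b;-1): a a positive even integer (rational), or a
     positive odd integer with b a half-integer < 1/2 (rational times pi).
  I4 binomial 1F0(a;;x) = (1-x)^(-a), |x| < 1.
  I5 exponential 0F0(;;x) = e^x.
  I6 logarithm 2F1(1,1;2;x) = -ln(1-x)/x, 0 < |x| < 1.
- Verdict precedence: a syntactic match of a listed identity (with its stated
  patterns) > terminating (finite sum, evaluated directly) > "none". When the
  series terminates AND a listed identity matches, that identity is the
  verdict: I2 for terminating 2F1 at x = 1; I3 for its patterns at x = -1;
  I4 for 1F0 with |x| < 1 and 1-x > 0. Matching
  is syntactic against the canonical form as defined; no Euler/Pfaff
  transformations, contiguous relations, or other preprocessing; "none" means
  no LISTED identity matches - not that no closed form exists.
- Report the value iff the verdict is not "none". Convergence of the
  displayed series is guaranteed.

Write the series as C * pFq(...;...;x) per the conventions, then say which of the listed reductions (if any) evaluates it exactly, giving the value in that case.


The series (x = -\frac{3}{7}) is 2F1: upper {1, 1}, lower {\frac{5}{2}}, prefactor \frac{8}{9}. Verdict: none - at argument -\frac{3}{7} the multisets {1, 1} ; {\frac{5}{2}} match no listed identity.

The tell: with t_0 = \frac{8}{9}, the product of the first k integers (C = 8/9) is k!.
Term ratio: r(k) = -\frac{3}{7} * (k+1) (k+1) / [(k+\frac{5}{2}) (k+1)] - rational in k, leading ratio -\frac{3}{7}; with t_0 = \frac{8}{9}, classification follows.


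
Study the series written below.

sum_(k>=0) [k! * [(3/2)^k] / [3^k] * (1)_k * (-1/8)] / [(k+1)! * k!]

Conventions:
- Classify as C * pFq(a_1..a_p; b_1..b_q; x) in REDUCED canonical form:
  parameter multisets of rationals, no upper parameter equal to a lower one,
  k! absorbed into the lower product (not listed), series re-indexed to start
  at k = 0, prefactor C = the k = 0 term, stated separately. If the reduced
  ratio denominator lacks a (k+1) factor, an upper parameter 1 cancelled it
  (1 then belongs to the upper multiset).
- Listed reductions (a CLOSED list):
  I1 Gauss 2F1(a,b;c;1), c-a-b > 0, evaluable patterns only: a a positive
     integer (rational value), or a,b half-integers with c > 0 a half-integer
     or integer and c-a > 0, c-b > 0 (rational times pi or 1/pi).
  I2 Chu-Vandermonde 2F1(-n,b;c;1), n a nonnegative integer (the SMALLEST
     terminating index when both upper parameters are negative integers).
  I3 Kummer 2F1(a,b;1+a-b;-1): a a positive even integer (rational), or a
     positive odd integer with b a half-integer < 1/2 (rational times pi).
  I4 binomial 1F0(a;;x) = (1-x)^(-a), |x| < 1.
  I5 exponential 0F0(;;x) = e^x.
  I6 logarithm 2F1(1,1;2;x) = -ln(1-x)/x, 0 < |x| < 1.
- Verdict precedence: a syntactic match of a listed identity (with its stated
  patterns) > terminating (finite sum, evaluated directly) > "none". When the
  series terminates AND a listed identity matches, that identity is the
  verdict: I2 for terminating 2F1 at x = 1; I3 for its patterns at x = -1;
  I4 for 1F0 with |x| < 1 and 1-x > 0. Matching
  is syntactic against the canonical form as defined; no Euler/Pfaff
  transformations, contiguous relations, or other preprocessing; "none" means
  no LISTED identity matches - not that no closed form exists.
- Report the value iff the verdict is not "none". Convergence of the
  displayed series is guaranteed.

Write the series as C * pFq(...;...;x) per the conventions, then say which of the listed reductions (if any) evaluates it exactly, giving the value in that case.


Reduced: x = 1/2, 2F1, upper = {1, 1}, lower = {2}, C = -1/8. Verdict: logarithm (I6) matches (the logarithm: parameters (1,1;2), x = 1/2). Its exact value is (1/4) * ln(1/2).

Key observation: t_0 = -1/8 here, and the denominator's factorial ratio (prefactor -1/8) is a lower Pochhammer.
Ratio: r(k) = (1/2) * (k+1) (k+1) / [(k+2) (k+1)] - poly over poly, x = (1/2) from leading terms; C = -1/8 at k = 0.


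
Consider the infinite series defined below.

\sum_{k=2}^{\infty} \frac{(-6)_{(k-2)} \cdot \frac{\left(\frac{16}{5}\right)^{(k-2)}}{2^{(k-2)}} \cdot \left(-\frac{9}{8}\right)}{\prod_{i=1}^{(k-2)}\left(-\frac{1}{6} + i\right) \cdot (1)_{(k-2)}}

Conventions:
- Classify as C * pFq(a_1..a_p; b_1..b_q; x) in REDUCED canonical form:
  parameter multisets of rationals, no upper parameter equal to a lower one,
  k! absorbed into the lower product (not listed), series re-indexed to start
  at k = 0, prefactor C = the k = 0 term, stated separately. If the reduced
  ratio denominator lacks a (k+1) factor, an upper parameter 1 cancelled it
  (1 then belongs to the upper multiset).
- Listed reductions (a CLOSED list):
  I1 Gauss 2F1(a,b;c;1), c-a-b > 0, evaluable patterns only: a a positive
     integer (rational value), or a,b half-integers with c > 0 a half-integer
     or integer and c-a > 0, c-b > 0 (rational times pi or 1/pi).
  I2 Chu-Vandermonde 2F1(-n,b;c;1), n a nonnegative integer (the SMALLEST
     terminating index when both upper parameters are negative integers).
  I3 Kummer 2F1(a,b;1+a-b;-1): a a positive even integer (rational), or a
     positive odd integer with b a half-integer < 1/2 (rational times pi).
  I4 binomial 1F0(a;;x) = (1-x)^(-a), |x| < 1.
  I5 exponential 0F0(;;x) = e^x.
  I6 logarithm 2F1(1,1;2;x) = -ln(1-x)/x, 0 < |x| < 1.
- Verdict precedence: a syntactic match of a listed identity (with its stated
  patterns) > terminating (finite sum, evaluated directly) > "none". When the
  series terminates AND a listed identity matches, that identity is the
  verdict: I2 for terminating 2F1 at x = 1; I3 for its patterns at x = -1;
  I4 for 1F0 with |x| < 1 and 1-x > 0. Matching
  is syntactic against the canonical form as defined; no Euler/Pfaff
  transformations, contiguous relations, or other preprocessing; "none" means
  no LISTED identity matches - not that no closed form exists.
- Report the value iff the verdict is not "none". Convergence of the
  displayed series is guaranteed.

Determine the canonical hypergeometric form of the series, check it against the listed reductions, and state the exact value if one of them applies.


This is -\frac{9}{8} * 1F1(-6; \frac{5}{6}; \frac{8}{5}) in reduced canonical form. Verdict: terminating - the sum ends at index 6 because -6 is a negative integer; exact evaluation follows. Value: -\frac{2656377210951}{2728446875000}.

The tell: with t_0 = -\frac{9}{8}, the two k-th powers (C = -9/8, x = 8/5) combine into one argument.
Consecutive-term ratio: r(k) = \frac{8}{5} * (k-6) / [(k+\frac{5}{6}) (k+1)] ; factor over Q: parameters, x = \frac{8}{5}, and C = -\frac{9}{8}.


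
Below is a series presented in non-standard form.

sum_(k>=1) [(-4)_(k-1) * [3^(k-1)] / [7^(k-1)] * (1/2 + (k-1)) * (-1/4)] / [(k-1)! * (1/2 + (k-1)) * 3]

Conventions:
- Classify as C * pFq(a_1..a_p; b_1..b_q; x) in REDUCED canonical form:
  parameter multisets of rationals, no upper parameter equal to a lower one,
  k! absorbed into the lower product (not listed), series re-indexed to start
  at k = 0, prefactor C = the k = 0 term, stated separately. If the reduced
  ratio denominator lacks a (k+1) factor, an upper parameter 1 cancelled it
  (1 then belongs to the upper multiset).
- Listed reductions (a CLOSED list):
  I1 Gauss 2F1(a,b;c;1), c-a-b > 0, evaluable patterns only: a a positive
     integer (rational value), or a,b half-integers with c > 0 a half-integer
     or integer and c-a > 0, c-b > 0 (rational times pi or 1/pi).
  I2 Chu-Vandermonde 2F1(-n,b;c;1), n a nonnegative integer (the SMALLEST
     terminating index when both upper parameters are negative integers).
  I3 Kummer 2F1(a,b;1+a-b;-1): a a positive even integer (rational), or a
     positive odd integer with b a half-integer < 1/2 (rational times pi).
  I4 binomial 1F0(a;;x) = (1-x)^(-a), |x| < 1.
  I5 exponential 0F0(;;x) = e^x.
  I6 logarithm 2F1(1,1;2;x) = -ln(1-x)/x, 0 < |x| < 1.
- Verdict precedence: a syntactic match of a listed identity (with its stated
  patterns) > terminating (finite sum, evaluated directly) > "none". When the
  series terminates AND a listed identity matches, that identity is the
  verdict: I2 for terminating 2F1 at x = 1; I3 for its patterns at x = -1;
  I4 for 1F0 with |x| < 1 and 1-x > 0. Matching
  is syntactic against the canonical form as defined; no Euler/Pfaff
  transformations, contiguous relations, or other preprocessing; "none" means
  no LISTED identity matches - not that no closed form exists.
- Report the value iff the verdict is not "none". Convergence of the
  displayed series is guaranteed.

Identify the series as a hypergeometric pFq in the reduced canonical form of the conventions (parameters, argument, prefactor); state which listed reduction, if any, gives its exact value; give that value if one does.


Classification (C = -1/12): 1F0 with upper {-4}, lower {-}, argument x = 3/7. Verdict: the binomial series (I4) applies (the 1F0 binomial series: exponent 4, x = 3/7). Value: -64/7203.

Key step: x = (3/7) and the two geometric factors (C = -1/12, x = 3/7) combine into one argument.
Ratio: r(k) = (3/7) * (k-4) / [(k+1)] - rational; roots negated = parameters, x = (3/7), C = -1/12.


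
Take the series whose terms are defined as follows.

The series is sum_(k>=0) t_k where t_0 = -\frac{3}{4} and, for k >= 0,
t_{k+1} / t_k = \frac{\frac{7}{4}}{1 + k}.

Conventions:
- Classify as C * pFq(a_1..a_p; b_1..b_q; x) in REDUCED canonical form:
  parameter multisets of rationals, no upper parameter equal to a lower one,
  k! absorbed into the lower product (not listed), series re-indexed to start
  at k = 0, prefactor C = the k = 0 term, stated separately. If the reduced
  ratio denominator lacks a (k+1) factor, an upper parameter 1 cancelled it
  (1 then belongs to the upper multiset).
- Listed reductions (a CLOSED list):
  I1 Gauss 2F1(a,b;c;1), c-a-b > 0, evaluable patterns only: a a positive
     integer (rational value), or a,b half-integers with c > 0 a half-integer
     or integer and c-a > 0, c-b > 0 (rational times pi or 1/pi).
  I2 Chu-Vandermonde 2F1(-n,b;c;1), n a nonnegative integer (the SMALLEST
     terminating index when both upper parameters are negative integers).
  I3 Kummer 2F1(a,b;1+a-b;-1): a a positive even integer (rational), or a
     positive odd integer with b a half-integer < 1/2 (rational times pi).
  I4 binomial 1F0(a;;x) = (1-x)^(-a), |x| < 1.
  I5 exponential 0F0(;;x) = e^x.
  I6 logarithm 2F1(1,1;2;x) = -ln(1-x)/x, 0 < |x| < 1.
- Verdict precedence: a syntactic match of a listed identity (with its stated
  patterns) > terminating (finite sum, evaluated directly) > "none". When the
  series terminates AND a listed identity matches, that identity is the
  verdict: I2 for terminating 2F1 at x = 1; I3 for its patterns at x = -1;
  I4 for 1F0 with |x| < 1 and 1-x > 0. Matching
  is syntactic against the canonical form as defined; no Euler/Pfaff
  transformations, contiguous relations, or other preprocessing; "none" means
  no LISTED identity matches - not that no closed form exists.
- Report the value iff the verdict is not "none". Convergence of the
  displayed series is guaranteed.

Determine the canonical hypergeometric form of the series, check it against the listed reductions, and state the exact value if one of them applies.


Structural cue: from the first term -\frac{3}{4}: roots of the ratio polynomials (C = -3/4) are the negated parameters.
Adjacent-term ratio: r(k) = \frac{7}{4} * 1 / [(k+1)] - rational; roots negated = parameters, x = \frac{7}{4}, C = -\frac{3}{4}.

The series (x = \frac{7}{4}) is 0F0: upper {-}, lower {-}, prefactor -\frac{3}{4}. Verdict (x = \frac{7}{4}): the exponential series (I5) applies (the 0F0 exponential series at x = \frac{7}{4}). Hence: \left(-\frac{3}{4}\right) \cdot e^{\frac{7}{4}}.
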